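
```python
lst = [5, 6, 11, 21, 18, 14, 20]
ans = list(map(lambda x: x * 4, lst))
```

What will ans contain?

Step 1: Apply lambda x: x * 4 to each element:
  5 -> 20
  6 -> 24
  11 -> 44
  21 -> 84
  18 -> 72
  14 -> 56
  20 -> 80
Therefore ans = [20, 24, 44, 84, 72, 56, 80].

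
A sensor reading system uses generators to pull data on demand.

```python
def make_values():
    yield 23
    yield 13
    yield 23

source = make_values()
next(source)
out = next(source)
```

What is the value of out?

Step 1: make_values() creates a generator.
Step 2: next(source) yields 23 (consumed and discarded).
Step 3: next(source) yields 13, assigned to out.
Therefore out = 13.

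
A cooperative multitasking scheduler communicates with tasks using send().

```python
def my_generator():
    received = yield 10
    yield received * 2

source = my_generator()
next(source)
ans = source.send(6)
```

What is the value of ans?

Step 1: next(source) advances to first yield, producing 10.
Step 2: send(6) resumes, received = 6.
Step 3: yield received * 2 = 6 * 2 = 12.
Therefore ans = 12.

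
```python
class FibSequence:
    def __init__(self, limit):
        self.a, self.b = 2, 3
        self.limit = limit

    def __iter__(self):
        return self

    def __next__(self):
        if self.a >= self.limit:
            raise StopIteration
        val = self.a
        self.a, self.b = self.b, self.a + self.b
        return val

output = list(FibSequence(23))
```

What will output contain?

Step 1: Fibonacci-like sequence (a=2, b=3) until >= 23:
  Yield 2, then a,b = 3,5
  Yield 3, then a,b = 5,8
  Yield 5, then a,b = 8,13
  Yield 8, then a,b = 13,21
  Yield 13, then a,b = 21,34
  Yield 21, then a,b = 34,55
Step 2: 34 >= 23, stop.
Therefore output = [2, 3, 5, 8, 13, 21].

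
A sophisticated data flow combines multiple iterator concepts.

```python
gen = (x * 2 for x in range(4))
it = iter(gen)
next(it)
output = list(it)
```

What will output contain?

Step 1: Generator produces [0, 2, 4, 6].
Step 2: next(it) consumes first element (0).
Step 3: list(it) collects remaining: [2, 4, 6].
Therefore output = [2, 4, 6].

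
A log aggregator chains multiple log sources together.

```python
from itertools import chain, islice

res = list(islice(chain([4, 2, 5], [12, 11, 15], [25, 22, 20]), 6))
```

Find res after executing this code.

Step 1: chain([4, 2, 5], [12, 11, 15], [25, 22, 20]) = [4, 2, 5, 12, 11, 15, 25, 22, 20].
Step 2: islice takes first 6 elements: [4, 2, 5, 12, 11, 15].
Therefore res = [4, 2, 5, 12, 11, 15].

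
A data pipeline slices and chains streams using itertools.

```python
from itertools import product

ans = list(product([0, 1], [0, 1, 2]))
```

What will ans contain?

Step 1: product([0, 1], [0, 1, 2]) gives all pairs:
  (0, 0)
  (0, 1)
  (0, 2)
  (1, 0)
  (1, 1)
  (1, 2)
Therefore ans = [(0, 0), (0, 1), (0, 2), (1, 0), (1, 1), (1, 2)].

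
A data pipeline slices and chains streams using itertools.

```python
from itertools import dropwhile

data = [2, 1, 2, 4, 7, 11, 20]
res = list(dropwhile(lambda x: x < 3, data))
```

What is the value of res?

Step 1: dropwhile drops elements while < 3:
  2 < 3: dropped
  1 < 3: dropped
  2 < 3: dropped
  4: kept (dropping stopped)
Step 2: Remaining elements kept regardless of condition.
Therefore res = [4, 7, 11, 20].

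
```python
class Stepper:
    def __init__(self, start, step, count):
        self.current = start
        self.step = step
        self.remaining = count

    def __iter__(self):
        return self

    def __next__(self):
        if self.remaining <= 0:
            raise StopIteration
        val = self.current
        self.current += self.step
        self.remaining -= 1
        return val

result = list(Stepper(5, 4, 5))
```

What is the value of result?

Step 1: Stepper starts at 5, increments by 4, for 5 steps:
  Yield 5, then current += 4
  Yield 9, then current += 4
  Yield 13, then current += 4
  Yield 17, then current += 4
  Yield 21, then current += 4
Therefore result = [5, 9, 13, 17, 21].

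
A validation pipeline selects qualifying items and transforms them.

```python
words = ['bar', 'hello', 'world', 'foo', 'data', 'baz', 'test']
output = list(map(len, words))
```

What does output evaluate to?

Step 1: Map len() to each word:
  'bar' -> 3
  'hello' -> 5
  'world' -> 5
  'foo' -> 3
  'data' -> 4
  'baz' -> 3
  'test' -> 4
Therefore output = [3, 5, 5, 3, 4, 3, 4].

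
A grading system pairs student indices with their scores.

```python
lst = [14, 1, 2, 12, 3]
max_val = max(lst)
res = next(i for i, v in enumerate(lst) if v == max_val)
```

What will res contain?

Step 1: max([14, 1, 2, 12, 3]) = 14.
Step 2: Find first index where value == 14:
  Index 0: 14 == 14, found!
Therefore res = 0.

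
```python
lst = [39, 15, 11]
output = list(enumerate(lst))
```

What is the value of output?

Step 1: enumerate pairs each element with its index:
  (0, 39)
  (1, 15)
  (2, 11)
Therefore output = [(0, 39), (1, 15), (2, 11)].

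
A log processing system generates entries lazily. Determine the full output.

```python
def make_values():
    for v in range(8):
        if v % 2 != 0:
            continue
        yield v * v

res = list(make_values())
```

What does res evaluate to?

Step 1: Only yield v**2 when v is divisible by 2:
  v=0: 0 % 2 == 0, yield 0**2 = 0
  v=2: 2 % 2 == 0, yield 2**2 = 4
  v=4: 4 % 2 == 0, yield 4**2 = 16
  v=6: 6 % 2 == 0, yield 6**2 = 36
Therefore res = [0, 4, 16, 36].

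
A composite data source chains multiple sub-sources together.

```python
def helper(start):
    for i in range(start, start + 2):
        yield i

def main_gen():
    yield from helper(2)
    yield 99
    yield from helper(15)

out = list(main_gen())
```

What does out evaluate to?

Step 1: main_gen() delegates to helper(2):
  yield 2
  yield 3
Step 2: yield 99
Step 3: Delegates to helper(15):
  yield 15
  yield 16
Therefore out = [2, 3, 99, 15, 16].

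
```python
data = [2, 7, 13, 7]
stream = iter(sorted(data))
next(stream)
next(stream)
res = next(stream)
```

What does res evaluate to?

Step 1: sorted([2, 7, 13, 7]) = [2, 7, 7, 13].
Step 2: Create iterator and skip 2 elements.
Step 3: next() returns 7.
Therefore res = 7.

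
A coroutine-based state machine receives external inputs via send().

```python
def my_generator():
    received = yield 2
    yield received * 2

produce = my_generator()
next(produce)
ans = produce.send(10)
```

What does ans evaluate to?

Step 1: next(produce) advances to first yield, producing 2.
Step 2: send(10) resumes, received = 10.
Step 3: yield received * 2 = 10 * 2 = 20.
Therefore ans = 20.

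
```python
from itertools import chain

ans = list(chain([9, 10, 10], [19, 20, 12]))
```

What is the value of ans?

Step 1: chain() concatenates iterables: [9, 10, 10] + [19, 20, 12].
Therefore ans = [9, 10, 10, 19, 20, 12].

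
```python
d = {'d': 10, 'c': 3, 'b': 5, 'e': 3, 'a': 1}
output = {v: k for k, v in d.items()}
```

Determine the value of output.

Step 1: Invert dict (swap keys and values):
  'd': 10 -> 10: 'd'
  'c': 3 -> 3: 'c'
  'b': 5 -> 5: 'b'
  'e': 3 -> 3: 'e'
  'a': 1 -> 1: 'a'
Therefore output = {10: 'd', 3: 'e', 5: 'b', 1: 'a'}.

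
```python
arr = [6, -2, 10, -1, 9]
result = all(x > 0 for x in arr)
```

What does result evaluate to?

Step 1: Check x > 0 for each element in [6, -2, 10, -1, 9]:
  6 > 0: True
  -2 > 0: False
  10 > 0: True
  -1 > 0: False
  9 > 0: True
Step 2: all() returns False.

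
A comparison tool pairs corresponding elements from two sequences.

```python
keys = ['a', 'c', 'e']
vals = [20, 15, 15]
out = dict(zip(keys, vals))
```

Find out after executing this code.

Step 1: zip pairs keys with values:
  'a' -> 20
  'c' -> 15
  'e' -> 15
Therefore out = {'a': 20, 'c': 15, 'e': 15}.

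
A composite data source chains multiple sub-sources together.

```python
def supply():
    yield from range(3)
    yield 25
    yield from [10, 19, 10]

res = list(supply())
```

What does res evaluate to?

Step 1: Trace yields in order:
  yield 0
  yield 1
  yield 2
  yield 25
  yield 10
  yield 19
  yield 10
Therefore res = [0, 1, 2, 25, 10, 19, 10].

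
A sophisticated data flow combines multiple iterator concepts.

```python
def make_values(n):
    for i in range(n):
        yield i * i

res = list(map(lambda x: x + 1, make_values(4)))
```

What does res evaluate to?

Step 1: make_values(4) yields squares: [0, 1, 4, 9].
Step 2: map adds 1 to each: [1, 2, 5, 10].
Therefore res = [1, 2, 5, 10].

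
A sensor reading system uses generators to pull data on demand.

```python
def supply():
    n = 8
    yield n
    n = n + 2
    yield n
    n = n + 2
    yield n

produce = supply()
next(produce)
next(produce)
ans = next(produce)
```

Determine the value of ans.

Step 1: Trace through generator execution:
  Yield 1: n starts at 8, yield 8
  Yield 2: n = 8 + 2 = 10, yield 10
  Yield 3: n = 10 + 2 = 12, yield 12
Step 2: First next() gets 8, second next() gets the second value, third next() yields 12.
Therefore ans = 12.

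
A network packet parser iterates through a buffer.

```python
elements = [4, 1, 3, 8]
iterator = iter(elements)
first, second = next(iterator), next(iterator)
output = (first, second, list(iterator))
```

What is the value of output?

Step 1: Create iterator over [4, 1, 3, 8].
Step 2: first = 4, second = 1.
Step 3: Remaining elements: [3, 8].
Therefore output = (4, 1, [3, 8]).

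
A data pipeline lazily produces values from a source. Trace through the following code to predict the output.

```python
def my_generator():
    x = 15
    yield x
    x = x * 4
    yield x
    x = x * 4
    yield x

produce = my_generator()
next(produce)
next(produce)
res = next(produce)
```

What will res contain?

Step 1: Trace through generator execution:
  Yield 1: x starts at 15, yield 15
  Yield 2: x = 15 * 4 = 60, yield 60
  Yield 3: x = 60 * 4 = 240, yield 240
Step 2: First next() gets 15, second next() gets the second value, third next() yields 240.
Therefore res = 240.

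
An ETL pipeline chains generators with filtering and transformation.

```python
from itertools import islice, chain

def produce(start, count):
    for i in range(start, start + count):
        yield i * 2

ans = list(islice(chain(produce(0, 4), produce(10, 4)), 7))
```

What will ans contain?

Step 1: produce(0, 4) yields [0, 2, 4, 6].
Step 2: produce(10, 4) yields [20, 22, 24, 26].
Step 3: chain concatenates: [0, 2, 4, 6, 20, 22, 24, 26].
Step 4: islice takes first 7: [0, 2, 4, 6, 20, 22, 24].
Therefore ans = [0, 2, 4, 6, 20, 22, 24].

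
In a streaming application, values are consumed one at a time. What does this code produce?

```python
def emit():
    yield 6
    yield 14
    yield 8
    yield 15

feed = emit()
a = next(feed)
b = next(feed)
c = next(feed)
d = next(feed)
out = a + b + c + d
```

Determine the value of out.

Step 1: Create generator and consume all values:
  a = next(feed) = 6
  b = next(feed) = 14
  c = next(feed) = 8
  d = next(feed) = 15
Step 2: out = 6 + 14 + 8 + 15 = 43.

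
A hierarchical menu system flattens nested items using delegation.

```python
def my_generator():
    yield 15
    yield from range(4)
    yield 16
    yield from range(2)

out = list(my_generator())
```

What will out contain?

Step 1: Trace yields in order:
  yield 15
  yield 0
  yield 1
  yield 2
  yield 3
  yield 16
  yield 0
  yield 1
Therefore out = [15, 0, 1, 2, 3, 16, 0, 1].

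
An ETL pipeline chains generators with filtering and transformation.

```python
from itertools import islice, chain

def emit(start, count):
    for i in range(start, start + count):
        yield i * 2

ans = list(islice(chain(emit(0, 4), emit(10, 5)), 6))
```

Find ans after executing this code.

Step 1: emit(0, 4) yields [0, 2, 4, 6].
Step 2: emit(10, 5) yields [20, 22, 24, 26, 28].
Step 3: chain concatenates: [0, 2, 4, 6, 20, 22, 24, 26, 28].
Step 4: islice takes first 6: [0, 2, 4, 6, 20, 22].
Therefore ans = [0, 2, 4, 6, 20, 22].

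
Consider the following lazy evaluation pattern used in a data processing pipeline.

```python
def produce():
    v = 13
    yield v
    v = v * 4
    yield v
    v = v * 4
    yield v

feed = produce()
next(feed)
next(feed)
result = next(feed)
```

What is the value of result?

Step 1: Trace through generator execution:
  Yield 1: v starts at 13, yield 13
  Yield 2: v = 13 * 4 = 52, yield 52
  Yield 3: v = 52 * 4 = 208, yield 208
Step 2: First next() gets 13, second next() gets the second value, third next() yields 208.
Therefore result = 208.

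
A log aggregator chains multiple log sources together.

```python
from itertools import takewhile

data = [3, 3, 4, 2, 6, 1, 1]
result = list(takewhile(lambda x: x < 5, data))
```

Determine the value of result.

Step 1: takewhile stops at first element >= 5:
  3 < 5: take
  3 < 5: take
  4 < 5: take
  2 < 5: take
  6 >= 5: stop
Therefore result = [3, 3, 4, 2].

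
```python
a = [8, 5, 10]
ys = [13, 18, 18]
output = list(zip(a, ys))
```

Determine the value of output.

Step 1: zip pairs elements at same index:
  Index 0: (8, 13)
  Index 1: (5, 18)
  Index 2: (10, 18)
Therefore output = [(8, 13), (5, 18), (10, 18)].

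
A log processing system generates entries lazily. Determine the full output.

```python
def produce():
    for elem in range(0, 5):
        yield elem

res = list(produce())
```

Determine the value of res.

Step 1: The generator yields each value from range(0, 5).
Step 2: list() consumes all yields: [0, 1, 2, 3, 4].
Therefore res = [0, 1, 2, 3, 4].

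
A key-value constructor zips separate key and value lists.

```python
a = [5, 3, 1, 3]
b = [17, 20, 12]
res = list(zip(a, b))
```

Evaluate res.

Step 1: zip stops at shortest (len(a)=4, len(b)=3):
  Index 0: (5, 17)
  Index 1: (3, 20)
  Index 2: (1, 12)
Step 2: Last element of a (3) has no pair, dropped.
Therefore res = [(5, 17), (3, 20), (1, 12)].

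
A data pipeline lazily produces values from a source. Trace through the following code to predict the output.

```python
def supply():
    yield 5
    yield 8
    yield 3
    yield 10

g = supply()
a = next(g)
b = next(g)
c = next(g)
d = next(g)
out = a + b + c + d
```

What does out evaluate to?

Step 1: Create generator and consume all values:
  a = next(g) = 5
  b = next(g) = 8
  c = next(g) = 3
  d = next(g) = 10
Step 2: out = 5 + 8 + 3 + 10 = 26.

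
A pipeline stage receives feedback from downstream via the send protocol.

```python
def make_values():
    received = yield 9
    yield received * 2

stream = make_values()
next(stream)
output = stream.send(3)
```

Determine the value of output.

Step 1: next(stream) advances to first yield, producing 9.
Step 2: send(3) resumes, received = 3.
Step 3: yield received * 2 = 3 * 2 = 6.
Therefore output = 6.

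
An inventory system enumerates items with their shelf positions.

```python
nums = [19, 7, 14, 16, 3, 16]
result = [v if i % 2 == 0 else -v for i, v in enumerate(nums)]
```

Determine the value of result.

Step 1: For each (i, v), keep v if i is even, negate if odd:
  i=0 (even): keep 19
  i=1 (odd): negate to -7
  i=2 (even): keep 14
  i=3 (odd): negate to -16
  i=4 (even): keep 3
  i=5 (odd): negate to -16
Therefore result = [19, -7, 14, -16, 3, -16].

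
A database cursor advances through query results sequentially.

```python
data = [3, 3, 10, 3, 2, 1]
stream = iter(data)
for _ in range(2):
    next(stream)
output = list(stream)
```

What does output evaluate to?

Step 1: Create iterator over [3, 3, 10, 3, 2, 1].
Step 2: Advance 2 positions (consuming [3, 3]).
Step 3: list() collects remaining elements: [10, 3, 2, 1].
Therefore output = [10, 3, 2, 1].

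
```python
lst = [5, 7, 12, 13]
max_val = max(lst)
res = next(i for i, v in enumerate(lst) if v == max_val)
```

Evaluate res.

Step 1: max([5, 7, 12, 13]) = 13.
Step 2: Find first index where value == 13:
  Index 0: 5 != 13
  Index 1: 7 != 13
  Index 2: 12 != 13
  Index 3: 13 == 13, found!
Therefore res = 3.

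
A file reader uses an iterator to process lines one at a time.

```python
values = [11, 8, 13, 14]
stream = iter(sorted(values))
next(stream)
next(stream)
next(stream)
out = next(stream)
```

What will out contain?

Step 1: sorted([11, 8, 13, 14]) = [8, 11, 13, 14].
Step 2: Create iterator and skip 3 elements.
Step 3: next() returns 14.
Therefore out = 14.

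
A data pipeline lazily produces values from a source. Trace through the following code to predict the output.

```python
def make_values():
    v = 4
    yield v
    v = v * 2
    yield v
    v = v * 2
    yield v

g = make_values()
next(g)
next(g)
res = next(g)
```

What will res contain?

Step 1: Trace through generator execution:
  Yield 1: v starts at 4, yield 4
  Yield 2: v = 4 * 2 = 8, yield 8
  Yield 3: v = 8 * 2 = 16, yield 16
Step 2: First next() gets 4, second next() gets the second value, third next() yields 16.
Therefore res = 16.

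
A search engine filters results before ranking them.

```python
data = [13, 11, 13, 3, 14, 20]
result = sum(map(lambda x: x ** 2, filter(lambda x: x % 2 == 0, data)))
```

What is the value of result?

Step 1: Filter even numbers from [13, 11, 13, 3, 14, 20]: [14, 20]
Step 2: Square each: [196, 400]
Step 3: Sum = 596.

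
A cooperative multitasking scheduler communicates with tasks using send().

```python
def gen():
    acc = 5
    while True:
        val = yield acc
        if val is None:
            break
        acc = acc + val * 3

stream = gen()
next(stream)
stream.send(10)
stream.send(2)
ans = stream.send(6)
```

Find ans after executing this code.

Step 1: next() -> yield acc=5.
Step 2: send(10) -> val=10, acc = 5 + 10*3 = 35, yield 35.
Step 3: send(2) -> val=2, acc = 35 + 2*3 = 41, yield 41.
Step 4: send(6) -> val=6, acc = 41 + 6*3 = 59, yield 59.
Therefore ans = 59.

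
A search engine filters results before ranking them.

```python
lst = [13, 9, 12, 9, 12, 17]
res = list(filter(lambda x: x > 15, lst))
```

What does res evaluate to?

Step 1: Filter elements > 15:
  13: removed
  9: removed
  12: removed
  9: removed
  12: removed
  17: kept
Therefore res = [17].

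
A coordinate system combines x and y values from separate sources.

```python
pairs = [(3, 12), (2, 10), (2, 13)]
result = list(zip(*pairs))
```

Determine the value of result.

Step 1: zip(*pairs) transposes: unzips [(3, 12), (2, 10), (2, 13)] into separate sequences.
Step 2: First elements: (3, 2, 2), second elements: (12, 10, 13).
Therefore result = [(3, 2, 2), (12, 10, 13)].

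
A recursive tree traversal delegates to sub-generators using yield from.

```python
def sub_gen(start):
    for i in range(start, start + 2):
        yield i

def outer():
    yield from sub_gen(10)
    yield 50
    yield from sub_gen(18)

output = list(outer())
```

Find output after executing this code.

Step 1: outer() delegates to sub_gen(10):
  yield 10
  yield 11
Step 2: yield 50
Step 3: Delegates to sub_gen(18):
  yield 18
  yield 19
Therefore output = [10, 11, 50, 18, 19].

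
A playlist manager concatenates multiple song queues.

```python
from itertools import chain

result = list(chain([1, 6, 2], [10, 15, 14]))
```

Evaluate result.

Step 1: chain() concatenates iterables: [1, 6, 2] + [10, 15, 14].
Therefore result = [1, 6, 2, 10, 15, 14].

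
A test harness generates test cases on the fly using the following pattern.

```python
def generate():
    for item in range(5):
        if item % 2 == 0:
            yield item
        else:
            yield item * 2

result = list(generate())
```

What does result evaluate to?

Step 1: For each item in range(5), yield item if even, else item*2:
  item=0 (even): yield 0
  item=1 (odd): yield 1*2 = 2
  item=2 (even): yield 2
  item=3 (odd): yield 3*2 = 6
  item=4 (even): yield 4
Therefore result = [0, 2, 2, 6, 4].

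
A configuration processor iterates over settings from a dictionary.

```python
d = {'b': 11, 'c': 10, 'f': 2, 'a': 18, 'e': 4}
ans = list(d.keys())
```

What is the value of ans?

Step 1: d.keys() returns the dictionary keys in insertion order.
Therefore ans = ['b', 'c', 'f', 'a', 'e'].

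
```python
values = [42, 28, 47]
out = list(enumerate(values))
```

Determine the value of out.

Step 1: enumerate pairs each element with its index:
  (0, 42)
  (1, 28)
  (2, 47)
Therefore out = [(0, 42), (1, 28), (2, 47)].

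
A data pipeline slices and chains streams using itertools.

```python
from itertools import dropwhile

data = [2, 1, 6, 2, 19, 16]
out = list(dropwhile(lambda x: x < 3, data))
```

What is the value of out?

Step 1: dropwhile drops elements while < 3:
  2 < 3: dropped
  1 < 3: dropped
  6: kept (dropping stopped)
Step 2: Remaining elements kept regardless of condition.
Therefore out = [6, 2, 19, 16].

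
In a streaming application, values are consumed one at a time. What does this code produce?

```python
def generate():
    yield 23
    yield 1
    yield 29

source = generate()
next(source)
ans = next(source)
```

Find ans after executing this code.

Step 1: generate() creates a generator.
Step 2: next(source) yields 23 (consumed and discarded).
Step 3: next(source) yields 1, assigned to ans.
Therefore ans = 1.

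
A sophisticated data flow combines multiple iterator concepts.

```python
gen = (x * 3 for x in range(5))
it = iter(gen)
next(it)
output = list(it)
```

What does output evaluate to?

Step 1: Generator produces [0, 3, 6, 9, 12].
Step 2: next(it) consumes first element (0).
Step 3: list(it) collects remaining: [3, 6, 9, 12].
Therefore output = [3, 6, 9, 12].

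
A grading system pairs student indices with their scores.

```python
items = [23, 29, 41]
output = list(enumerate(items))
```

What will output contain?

Step 1: enumerate pairs each element with its index:
  (0, 23)
  (1, 29)
  (2, 41)
Therefore output = [(0, 23), (1, 29), (2, 41)].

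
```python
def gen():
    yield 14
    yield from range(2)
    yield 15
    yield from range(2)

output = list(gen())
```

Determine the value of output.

Step 1: Trace yields in order:
  yield 14
  yield 0
  yield 1
  yield 15
  yield 0
  yield 1
Therefore output = [14, 0, 1, 15, 0, 1].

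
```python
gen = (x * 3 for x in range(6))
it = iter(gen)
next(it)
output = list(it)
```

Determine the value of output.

Step 1: Generator produces [0, 3, 6, 9, 12, 15].
Step 2: next(it) consumes first element (0).
Step 3: list(it) collects remaining: [3, 6, 9, 12, 15].
Therefore output = [3, 6, 9, 12, 15].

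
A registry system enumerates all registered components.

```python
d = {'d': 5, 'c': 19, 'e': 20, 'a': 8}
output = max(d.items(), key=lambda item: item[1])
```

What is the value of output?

Step 1: Find item with maximum value:
  ('d', 5)
  ('c', 19)
  ('e', 20)
  ('a', 8)
Step 2: Maximum value is 20 at key 'e'.
Therefore output = ('e', 20).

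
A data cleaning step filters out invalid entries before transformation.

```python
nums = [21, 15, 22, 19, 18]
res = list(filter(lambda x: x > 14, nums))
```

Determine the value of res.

Step 1: Filter elements > 14:
  21: kept
  15: kept
  22: kept
  19: kept
  18: kept
Therefore res = [21, 15, 22, 19, 18].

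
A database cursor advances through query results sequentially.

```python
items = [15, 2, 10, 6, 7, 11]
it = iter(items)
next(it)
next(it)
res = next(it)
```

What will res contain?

Step 1: Create iterator over [15, 2, 10, 6, 7, 11].
Step 2: next() consumes 15.
Step 3: next() consumes 2.
Step 4: next() returns 10.
Therefore res = 10.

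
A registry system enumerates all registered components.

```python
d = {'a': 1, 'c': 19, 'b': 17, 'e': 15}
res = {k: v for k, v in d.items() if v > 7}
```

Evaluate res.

Step 1: Filter items where value > 7:
  'a': 1 <= 7: removed
  'c': 19 > 7: kept
  'b': 17 > 7: kept
  'e': 15 > 7: kept
Therefore res = {'c': 19, 'b': 17, 'e': 15}.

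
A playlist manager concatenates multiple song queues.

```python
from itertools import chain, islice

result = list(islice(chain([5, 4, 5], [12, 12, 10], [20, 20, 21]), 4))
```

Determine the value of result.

Step 1: chain([5, 4, 5], [12, 12, 10], [20, 20, 21]) = [5, 4, 5, 12, 12, 10, 20, 20, 21].
Step 2: islice takes first 4 elements: [5, 4, 5, 12].
Therefore result = [5, 4, 5, 12].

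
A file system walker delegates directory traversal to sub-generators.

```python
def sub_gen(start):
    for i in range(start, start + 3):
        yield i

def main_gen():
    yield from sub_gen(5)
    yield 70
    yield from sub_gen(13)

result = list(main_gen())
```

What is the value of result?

Step 1: main_gen() delegates to sub_gen(5):
  yield 5
  yield 6
  yield 7
Step 2: yield 70
Step 3: Delegates to sub_gen(13):
  yield 13
  yield 14
  yield 15
Therefore result = [5, 6, 7, 70, 13, 14, 15].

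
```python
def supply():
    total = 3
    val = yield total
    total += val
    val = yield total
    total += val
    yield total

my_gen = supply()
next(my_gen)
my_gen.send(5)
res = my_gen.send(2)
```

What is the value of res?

Step 1: next() -> yield total=3.
Step 2: send(5) -> val=5, total = 3+5 = 8, yield 8.
Step 3: send(2) -> val=2, total = 8+2 = 10, yield 10.
Therefore res = 10.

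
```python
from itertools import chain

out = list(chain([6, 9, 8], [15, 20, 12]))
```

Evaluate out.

Step 1: chain() concatenates iterables: [6, 9, 8] + [15, 20, 12].
Therefore out = [6, 9, 8, 15, 20, 12].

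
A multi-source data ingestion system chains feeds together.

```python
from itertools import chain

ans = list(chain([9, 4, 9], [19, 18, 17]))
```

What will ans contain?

Step 1: chain() concatenates iterables: [9, 4, 9] + [19, 18, 17].
Therefore ans = [9, 4, 9, 19, 18, 17].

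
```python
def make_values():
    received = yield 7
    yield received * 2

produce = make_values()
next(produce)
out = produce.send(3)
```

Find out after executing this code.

Step 1: next(produce) advances to first yield, producing 7.
Step 2: send(3) resumes, received = 3.
Step 3: yield received * 2 = 3 * 2 = 6.
Therefore out = 6.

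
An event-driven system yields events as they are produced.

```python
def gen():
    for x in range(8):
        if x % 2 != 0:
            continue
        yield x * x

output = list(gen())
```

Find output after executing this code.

Step 1: Only yield x**2 when x is divisible by 2:
  x=0: 0 % 2 == 0, yield 0**2 = 0
  x=2: 2 % 2 == 0, yield 2**2 = 4
  x=4: 4 % 2 == 0, yield 4**2 = 16
  x=6: 6 % 2 == 0, yield 6**2 = 36
Therefore output = [0, 4, 16, 36].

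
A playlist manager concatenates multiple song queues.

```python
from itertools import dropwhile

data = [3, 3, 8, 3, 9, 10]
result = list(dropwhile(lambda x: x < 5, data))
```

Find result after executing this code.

Step 1: dropwhile drops elements while < 5:
  3 < 5: dropped
  3 < 5: dropped
  8: kept (dropping stopped)
Step 2: Remaining elements kept regardless of condition.
Therefore result = [8, 3, 9, 10].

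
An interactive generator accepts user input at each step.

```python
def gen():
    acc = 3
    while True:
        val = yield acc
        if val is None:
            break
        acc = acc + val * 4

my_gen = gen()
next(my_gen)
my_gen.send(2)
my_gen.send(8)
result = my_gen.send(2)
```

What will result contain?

Step 1: next() -> yield acc=3.
Step 2: send(2) -> val=2, acc = 3 + 2*4 = 11, yield 11.
Step 3: send(8) -> val=8, acc = 11 + 8*4 = 43, yield 43.
Step 4: send(2) -> val=2, acc = 43 + 2*4 = 51, yield 51.
Therefore result = 51.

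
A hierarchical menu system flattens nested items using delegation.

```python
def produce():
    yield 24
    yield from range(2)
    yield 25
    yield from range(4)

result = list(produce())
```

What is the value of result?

Step 1: Trace yields in order:
  yield 24
  yield 0
  yield 1
  yield 25
  yield 0
  yield 1
  yield 2
  yield 3
Therefore result = [24, 0, 1, 25, 0, 1, 2, 3].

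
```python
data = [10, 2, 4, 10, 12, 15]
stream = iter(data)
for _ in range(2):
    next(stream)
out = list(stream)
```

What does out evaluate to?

Step 1: Create iterator over [10, 2, 4, 10, 12, 15].
Step 2: Advance 2 positions (consuming [10, 2]).
Step 3: list() collects remaining elements: [4, 10, 12, 15].
Therefore out = [4, 10, 12, 15].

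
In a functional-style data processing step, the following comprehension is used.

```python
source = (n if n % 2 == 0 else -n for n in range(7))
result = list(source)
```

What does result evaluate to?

Step 1: For each n in range(7), yield n if even, else -n:
  n=0: even, yield 0
  n=1: odd, yield -1
  n=2: even, yield 2
  n=3: odd, yield -3
  n=4: even, yield 4
  n=5: odd, yield -5
  n=6: even, yield 6
Therefore result = [0, -1, 2, -3, 4, -5, 6].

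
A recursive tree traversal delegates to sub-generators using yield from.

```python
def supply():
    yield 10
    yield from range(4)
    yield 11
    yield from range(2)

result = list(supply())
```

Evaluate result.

Step 1: Trace yields in order:
  yield 10
  yield 0
  yield 1
  yield 2
  yield 3
  yield 11
  yield 0
  yield 1
Therefore result = [10, 0, 1, 2, 3, 11, 0, 1].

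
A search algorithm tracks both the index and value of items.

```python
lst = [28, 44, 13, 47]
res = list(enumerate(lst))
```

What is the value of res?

Step 1: enumerate pairs each element with its index:
  (0, 28)
  (1, 44)
  (2, 13)
  (3, 47)
Therefore res = [(0, 28), (1, 44), (2, 13), (3, 47)].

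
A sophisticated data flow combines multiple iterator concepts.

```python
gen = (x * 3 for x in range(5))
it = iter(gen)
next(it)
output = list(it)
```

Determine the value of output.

Step 1: Generator produces [0, 3, 6, 9, 12].
Step 2: next(it) consumes first element (0).
Step 3: list(it) collects remaining: [3, 6, 9, 12].
Therefore output = [3, 6, 9, 12].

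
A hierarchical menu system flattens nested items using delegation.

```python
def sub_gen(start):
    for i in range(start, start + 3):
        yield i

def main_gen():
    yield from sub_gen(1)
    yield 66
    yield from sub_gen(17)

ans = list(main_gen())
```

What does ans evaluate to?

Step 1: main_gen() delegates to sub_gen(1):
  yield 1
  yield 2
  yield 3
Step 2: yield 66
Step 3: Delegates to sub_gen(17):
  yield 17
  yield 18
  yield 19
Therefore ans = [1, 2, 3, 66, 17, 18, 19].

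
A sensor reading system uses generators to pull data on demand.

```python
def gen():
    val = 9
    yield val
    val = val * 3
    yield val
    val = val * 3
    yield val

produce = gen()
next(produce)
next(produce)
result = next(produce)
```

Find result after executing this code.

Step 1: Trace through generator execution:
  Yield 1: val starts at 9, yield 9
  Yield 2: val = 9 * 3 = 27, yield 27
  Yield 3: val = 27 * 3 = 81, yield 81
Step 2: First next() gets 9, second next() gets the second value, third next() yields 81.
Therefore result = 81.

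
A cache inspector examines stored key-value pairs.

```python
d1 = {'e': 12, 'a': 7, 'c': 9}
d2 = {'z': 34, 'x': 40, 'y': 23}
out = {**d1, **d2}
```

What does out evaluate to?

Step 1: Merge d1 and d2 (d2 values override on key conflicts).
Step 2: d1 has keys ['e', 'a', 'c'], d2 has keys ['z', 'x', 'y'].
Therefore out = {'e': 12, 'a': 7, 'c': 9, 'z': 34, 'x': 40, 'y': 23}.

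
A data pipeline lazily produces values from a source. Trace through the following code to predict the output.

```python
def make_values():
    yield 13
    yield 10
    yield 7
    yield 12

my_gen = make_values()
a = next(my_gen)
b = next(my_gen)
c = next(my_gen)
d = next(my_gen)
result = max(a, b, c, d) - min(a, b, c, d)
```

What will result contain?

Step 1: Create generator and consume all values:
  a = next(my_gen) = 13
  b = next(my_gen) = 10
  c = next(my_gen) = 7
  d = next(my_gen) = 12
Step 2: max = 13, min = 7, result = 13 - 7 = 6.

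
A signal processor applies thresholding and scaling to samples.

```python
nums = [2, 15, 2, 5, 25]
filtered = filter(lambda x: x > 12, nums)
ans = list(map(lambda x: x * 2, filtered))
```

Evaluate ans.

Step 1: Filter nums for elements > 12:
  2: removed
  15: kept
  2: removed
  5: removed
  25: kept
Step 2: Map x * 2 on filtered [15, 25]:
  15 -> 30
  25 -> 50
Therefore ans = [30, 50].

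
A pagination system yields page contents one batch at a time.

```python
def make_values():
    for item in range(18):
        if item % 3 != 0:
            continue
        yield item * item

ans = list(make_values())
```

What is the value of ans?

Step 1: Only yield item**2 when item is divisible by 3:
  item=0: 0 % 3 == 0, yield 0**2 = 0
  item=3: 3 % 3 == 0, yield 3**2 = 9
  item=6: 6 % 3 == 0, yield 6**2 = 36
  item=9: 9 % 3 == 0, yield 9**2 = 81
  item=12: 12 % 3 == 0, yield 12**2 = 144
  item=15: 15 % 3 == 0, yield 15**2 = 225
Therefore ans = [0, 9, 36, 81, 144, 225].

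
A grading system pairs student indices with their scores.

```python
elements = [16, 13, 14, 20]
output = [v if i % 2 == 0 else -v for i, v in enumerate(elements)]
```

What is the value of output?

Step 1: For each (i, v), keep v if i is even, negate if odd:
  i=0 (even): keep 16
  i=1 (odd): negate to -13
  i=2 (even): keep 14
  i=3 (odd): negate to -20
Therefore output = [16, -13, 14, -20].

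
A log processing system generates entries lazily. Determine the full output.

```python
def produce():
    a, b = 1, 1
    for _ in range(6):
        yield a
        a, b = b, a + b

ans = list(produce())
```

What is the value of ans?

Step 1: Fibonacci-like sequence starting with a=1, b=1:
  Iteration 1: yield a=1, then a,b = 1,2
  Iteration 2: yield a=1, then a,b = 2,3
  Iteration 3: yield a=2, then a,b = 3,5
  Iteration 4: yield a=3, then a,b = 5,8
  Iteration 5: yield a=5, then a,b = 8,13
  Iteration 6: yield a=8, then a,b = 13,21
Therefore ans = [1, 1, 2, 3, 5, 8].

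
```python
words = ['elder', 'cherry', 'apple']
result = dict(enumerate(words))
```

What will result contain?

Step 1: enumerate pairs indices with words:
  0 -> 'elder'
  1 -> 'cherry'
  2 -> 'apple'
Therefore result = {0: 'elder', 1: 'cherry', 2: 'apple'}.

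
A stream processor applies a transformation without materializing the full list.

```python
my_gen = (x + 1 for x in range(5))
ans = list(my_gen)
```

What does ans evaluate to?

Step 1: For each x in range(5), compute x+1:
  x=0: 0+1 = 1
  x=1: 1+1 = 2
  x=2: 2+1 = 3
  x=3: 3+1 = 4
  x=4: 4+1 = 5
Therefore ans = [1, 2, 3, 4, 5].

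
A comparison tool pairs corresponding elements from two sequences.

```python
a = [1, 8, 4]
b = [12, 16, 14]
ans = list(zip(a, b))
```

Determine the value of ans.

Step 1: zip pairs elements at same index:
  Index 0: (1, 12)
  Index 1: (8, 16)
  Index 2: (4, 14)
Therefore ans = [(1, 12), (8, 16), (4, 14)].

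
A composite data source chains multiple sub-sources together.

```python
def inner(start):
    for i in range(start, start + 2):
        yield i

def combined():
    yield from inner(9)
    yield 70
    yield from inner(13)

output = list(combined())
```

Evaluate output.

Step 1: combined() delegates to inner(9):
  yield 9
  yield 10
Step 2: yield 70
Step 3: Delegates to inner(13):
  yield 13
  yield 14
Therefore output = [9, 10, 70, 13, 14].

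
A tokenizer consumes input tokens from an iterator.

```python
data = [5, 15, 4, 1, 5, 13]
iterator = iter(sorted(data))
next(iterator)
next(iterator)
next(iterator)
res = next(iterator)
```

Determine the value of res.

Step 1: sorted([5, 15, 4, 1, 5, 13]) = [1, 4, 5, 5, 13, 15].
Step 2: Create iterator and skip 3 elements.
Step 3: next() returns 5.
Therefore res = 5.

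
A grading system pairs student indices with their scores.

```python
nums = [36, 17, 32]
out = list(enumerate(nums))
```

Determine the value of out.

Step 1: enumerate pairs each element with its index:
  (0, 36)
  (1, 17)
  (2, 32)
Therefore out = [(0, 36), (1, 17), (2, 32)].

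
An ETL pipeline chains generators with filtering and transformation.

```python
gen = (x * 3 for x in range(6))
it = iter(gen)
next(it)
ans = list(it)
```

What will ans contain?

Step 1: Generator produces [0, 3, 6, 9, 12, 15].
Step 2: next(it) consumes first element (0).
Step 3: list(it) collects remaining: [3, 6, 9, 12, 15].
Therefore ans = [3, 6, 9, 12, 15].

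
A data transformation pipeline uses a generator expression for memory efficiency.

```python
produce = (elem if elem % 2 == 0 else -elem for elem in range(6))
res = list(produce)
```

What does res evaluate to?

Step 1: For each elem in range(6), yield elem if even, else -elem:
  elem=0: even, yield 0
  elem=1: odd, yield -1
  elem=2: even, yield 2
  elem=3: odd, yield -3
  elem=4: even, yield 4
  elem=5: odd, yield -5
Therefore res = [0, -1, 2, -3, 4, -5].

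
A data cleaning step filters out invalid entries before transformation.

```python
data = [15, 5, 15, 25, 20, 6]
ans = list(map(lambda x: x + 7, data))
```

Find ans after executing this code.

Step 1: Apply lambda x: x + 7 to each element:
  15 -> 22
  5 -> 12
  15 -> 22
  25 -> 32
  20 -> 27
  6 -> 13
Therefore ans = [22, 12, 22, 32, 27, 13].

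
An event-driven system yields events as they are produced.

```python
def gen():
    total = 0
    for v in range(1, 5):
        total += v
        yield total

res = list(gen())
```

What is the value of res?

Step 1: Generator accumulates running sum:
  v=1: total = 1, yield 1
  v=2: total = 3, yield 3
  v=3: total = 6, yield 6
  v=4: total = 10, yield 10
Therefore res = [1, 3, 6, 10].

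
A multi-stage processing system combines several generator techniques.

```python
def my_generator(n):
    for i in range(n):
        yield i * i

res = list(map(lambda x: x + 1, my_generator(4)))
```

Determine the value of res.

Step 1: my_generator(4) yields squares: [0, 1, 4, 9].
Step 2: map adds 1 to each: [1, 2, 5, 10].
Therefore res = [1, 2, 5, 10].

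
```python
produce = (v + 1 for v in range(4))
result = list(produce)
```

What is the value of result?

Step 1: For each v in range(4), compute v+1:
  v=0: 0+1 = 1
  v=1: 1+1 = 2
  v=2: 2+1 = 3
  v=3: 3+1 = 4
Therefore result = [1, 2, 3, 4].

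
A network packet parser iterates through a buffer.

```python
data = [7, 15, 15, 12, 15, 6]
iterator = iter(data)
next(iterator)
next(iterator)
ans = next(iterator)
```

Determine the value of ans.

Step 1: Create iterator over [7, 15, 15, 12, 15, 6].
Step 2: next() consumes 7.
Step 3: next() consumes 15.
Step 4: next() returns 15.
Therefore ans = 15.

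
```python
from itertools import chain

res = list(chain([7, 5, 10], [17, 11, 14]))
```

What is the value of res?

Step 1: chain() concatenates iterables: [7, 5, 10] + [17, 11, 14].
Therefore res = [7, 5, 10, 17, 11, 14].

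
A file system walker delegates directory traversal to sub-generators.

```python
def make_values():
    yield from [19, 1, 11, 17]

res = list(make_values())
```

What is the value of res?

Step 1: yield from delegates to the iterable, yielding each element.
Step 2: Collected values: [19, 1, 11, 17].
Therefore res = [19, 1, 11, 17].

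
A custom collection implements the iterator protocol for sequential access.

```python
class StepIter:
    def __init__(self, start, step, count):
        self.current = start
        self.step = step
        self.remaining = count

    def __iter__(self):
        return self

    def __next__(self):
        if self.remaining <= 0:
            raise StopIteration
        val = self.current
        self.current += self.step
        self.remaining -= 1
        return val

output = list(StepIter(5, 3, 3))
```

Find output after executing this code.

Step 1: StepIter starts at 5, increments by 3, for 3 steps:
  Yield 5, then current += 3
  Yield 8, then current += 3
  Yield 11, then current += 3
Therefore output = [5, 8, 11].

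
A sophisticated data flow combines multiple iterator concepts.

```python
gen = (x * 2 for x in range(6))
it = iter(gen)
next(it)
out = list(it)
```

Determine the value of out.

Step 1: Generator produces [0, 2, 4, 6, 8, 10].
Step 2: next(it) consumes first element (0).
Step 3: list(it) collects remaining: [2, 4, 6, 8, 10].
Therefore out = [2, 4, 6, 8, 10].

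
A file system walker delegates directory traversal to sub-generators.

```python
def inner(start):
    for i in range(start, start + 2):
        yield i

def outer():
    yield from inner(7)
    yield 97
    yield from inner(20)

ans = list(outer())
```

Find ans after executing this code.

Step 1: outer() delegates to inner(7):
  yield 7
  yield 8
Step 2: yield 97
Step 3: Delegates to inner(20):
  yield 20
  yield 21
Therefore ans = [7, 8, 97, 20, 21].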